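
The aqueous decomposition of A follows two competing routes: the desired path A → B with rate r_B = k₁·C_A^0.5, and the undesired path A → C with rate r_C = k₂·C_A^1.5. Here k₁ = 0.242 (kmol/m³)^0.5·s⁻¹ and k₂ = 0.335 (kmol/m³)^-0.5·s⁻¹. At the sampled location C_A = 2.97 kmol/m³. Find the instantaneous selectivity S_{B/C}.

S_{B/C} = r_B/r_C = (k₁·C_A^0.5)/(k₂·C_A^1.5) = (k₁/k₂)·C_A⁻¹.
= (0.242×2.970^0.5) / (0.335×2.970^1.5) = 0.4171/1.715 = 0.243.

0.243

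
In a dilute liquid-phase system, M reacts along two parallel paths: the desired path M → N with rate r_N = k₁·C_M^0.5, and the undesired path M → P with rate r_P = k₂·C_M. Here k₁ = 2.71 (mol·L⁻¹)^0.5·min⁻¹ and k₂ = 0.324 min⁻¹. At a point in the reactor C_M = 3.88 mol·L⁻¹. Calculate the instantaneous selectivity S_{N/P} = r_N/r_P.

4.25

S_{N/P} = r_N/r_P = (k₁·C_M^0.5)/(k₂·C_M) = (k₁/k₂)·C_M^-0.5.
= (2.71×3.880^0.5) / (0.324×3.880) = 5.338/1.257 = 4.25.
The undesired path is higher order in M, so low C_M (CSTR or dilute feed) favours N.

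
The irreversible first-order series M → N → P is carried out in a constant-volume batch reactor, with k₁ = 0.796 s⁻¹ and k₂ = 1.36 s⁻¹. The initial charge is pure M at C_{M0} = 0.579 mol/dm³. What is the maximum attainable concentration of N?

For a first-order series the maximum intermediate yield is C_{N,max}/C_{M0} = (k₁/k₂)^[k₂/(k₂−k₁)].
= (0.796/1.36)^(1.36/(1.36−0.796)) = (0.5853)^(2.411) = 0.2748.
C_{N,max} = 0.2748×0.579 = 0.159 mol/dm³.

0.159 mol/dm³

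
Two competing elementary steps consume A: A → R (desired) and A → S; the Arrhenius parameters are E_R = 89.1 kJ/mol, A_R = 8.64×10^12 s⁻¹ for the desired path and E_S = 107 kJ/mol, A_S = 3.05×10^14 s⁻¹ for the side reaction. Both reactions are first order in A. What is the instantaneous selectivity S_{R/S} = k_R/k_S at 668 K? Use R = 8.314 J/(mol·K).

0.711

k_R/k_S = (A_R/A_S)·exp[−(E_R−E_S)/(RT)] = (A_R/A_S)·exp[(E_S−E_R)/(RT)].
(E_S−E_R)/(RT) = (107−89.1)×10³/(8.314×668) = 17900/5554 = 3.223.
k_R/k_S = (8.64×10^12/3.05×10^14)·exp(3.223) = 0.02833 × 25.10 = 0.711.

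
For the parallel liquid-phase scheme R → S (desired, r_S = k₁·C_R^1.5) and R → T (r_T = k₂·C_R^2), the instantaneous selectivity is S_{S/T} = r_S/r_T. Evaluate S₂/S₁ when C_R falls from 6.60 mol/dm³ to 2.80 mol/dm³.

S_{S/T} = (k₁/k₂)·C_R^-0.5, so S₂/S₁ = (C_{R,2}/C_{R,1})^-0.5.
= (2.80/6.60)^(-0.5) = (0.4242)^(-0.5) = 1.54.
Selectivity toward S rises as C_R falls — low-concentration operation is favoured.

1.54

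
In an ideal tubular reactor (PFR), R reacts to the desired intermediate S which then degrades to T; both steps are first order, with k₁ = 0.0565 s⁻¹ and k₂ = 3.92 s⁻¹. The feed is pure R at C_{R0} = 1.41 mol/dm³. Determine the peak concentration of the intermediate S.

At the optimum, C_{S,max}/C_{R0} = (k₁/k₂)^[k₂/(k₂−k₁)].
= (0.0565/3.92)^(3.92/(3.92−0.0565)) = (0.01441)^(1.015) = 0.01355.
C_{S,max} = 0.01355×1.41 = 0.0191 mol/dm³.

0.0191 mol/dm³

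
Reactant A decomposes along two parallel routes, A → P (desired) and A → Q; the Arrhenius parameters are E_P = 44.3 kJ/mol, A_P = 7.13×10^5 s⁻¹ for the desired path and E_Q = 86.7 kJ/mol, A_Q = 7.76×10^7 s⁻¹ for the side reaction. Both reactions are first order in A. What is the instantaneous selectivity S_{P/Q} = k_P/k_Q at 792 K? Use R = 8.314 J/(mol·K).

With equal orders, S_{P/Q} = k_P/k_Q = (A_P/A_Q)·exp[(E_Q−E_P)/(RT)].
(E_Q−E_P)/(RT) = (86.7−44.3)×10³/(8.314×792) = 42400/6585 = 6.439.
k_P/k_Q = (7.13×10^5/7.76×10^7)·exp(6.439) = 0.009188 × 625.9 = 5.75.
Since E_P < E_Q, lowering the temperature improves selectivity toward P.

5.75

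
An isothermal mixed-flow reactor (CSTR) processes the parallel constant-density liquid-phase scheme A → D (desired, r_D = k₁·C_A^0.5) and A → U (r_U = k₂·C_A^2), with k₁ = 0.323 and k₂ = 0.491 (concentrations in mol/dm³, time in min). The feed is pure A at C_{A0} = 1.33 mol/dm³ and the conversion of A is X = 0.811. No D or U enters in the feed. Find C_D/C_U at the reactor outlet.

Exit C_A = C_{A0}(1−X) = 1.33×0.189 = 0.2514 mol/dm³.
In a CSTR the entire volume is at exit conditions, so r_D = 0.323×0.2514^0.5 = 0.1619 and r_U = 0.491×0.2514^2 = 0.03102.
Overall selectivity = C_D/C_U = r_Dτ/(r_Uτ) = r_D/r_U = 5.22.

5.22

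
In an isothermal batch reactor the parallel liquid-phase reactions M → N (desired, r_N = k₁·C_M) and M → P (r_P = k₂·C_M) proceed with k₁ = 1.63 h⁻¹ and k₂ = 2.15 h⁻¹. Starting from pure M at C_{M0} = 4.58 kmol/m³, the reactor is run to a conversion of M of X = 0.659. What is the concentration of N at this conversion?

1.30 kmol/m³

C_M = C_{M0}(1−X) = 1.562 kmol/m³.
Both paths are first order in M, so the instantaneous fraction to N is constant: dC_N/d(−C_M) = k₁/(k₁+k₂) = 0.4312.
C_N = 0.4312·(C_{M0}−C_M) = 0.4312×3.018 = 1.30 kmol/m³.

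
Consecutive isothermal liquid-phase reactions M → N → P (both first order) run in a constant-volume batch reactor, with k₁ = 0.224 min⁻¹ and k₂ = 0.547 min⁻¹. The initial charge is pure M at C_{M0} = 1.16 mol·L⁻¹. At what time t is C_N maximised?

The intermediate peaks when r₁ = r₂, i.e. k₁e^(−k₁t) = k₂e^(−k₂t), giving t_opt = ln(k₂/k₁)/(k₂−k₁).
= ln(0.547/0.224)/(0.547−0.224) = ln(2.442)/0.3230 = 0.8928/0.3230 = 2.76 min.

2.76 min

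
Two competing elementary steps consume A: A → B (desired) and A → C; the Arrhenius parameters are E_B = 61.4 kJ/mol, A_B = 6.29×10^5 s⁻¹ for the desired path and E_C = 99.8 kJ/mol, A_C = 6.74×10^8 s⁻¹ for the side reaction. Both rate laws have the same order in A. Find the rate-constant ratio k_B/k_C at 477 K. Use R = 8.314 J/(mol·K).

With equal orders, S_{B/C} = k_B/k_C = (A_B/A_C)·exp[(E_C−E_B)/(RT)].
(E_C−E_B)/(RT) = (99.8−61.4)×10³/(8.314×477) = 38400/3966 = 9.683.
k_B/k_C = (6.29×10^5/6.74×10^8)·exp(9.683) = 9.332×10^-4 × 16040 = 15.0.

15.0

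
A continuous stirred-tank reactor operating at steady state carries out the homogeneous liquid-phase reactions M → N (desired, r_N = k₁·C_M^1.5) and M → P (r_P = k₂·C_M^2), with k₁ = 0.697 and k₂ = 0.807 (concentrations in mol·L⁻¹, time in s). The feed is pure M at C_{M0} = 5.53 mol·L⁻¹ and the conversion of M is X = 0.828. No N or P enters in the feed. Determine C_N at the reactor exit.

Exit C_M = C_{M0}(1−X) = 5.53×0.172 = 0.9512 mol·L⁻¹.
In a CSTR the entire volume is at exit conditions, so r_N = 0.697×0.9512^1.5 = 0.6466 and r_P = 0.807×0.9512^2 = 0.7301.
Fraction of consumed M going to N: r_N/(r_N+r_P) = 0.4697.
C_N = 0.4697·C_{M0}·X = 0.4697×5.53×0.828 = 2.15 mol·L⁻¹.

2.15 mol·L⁻¹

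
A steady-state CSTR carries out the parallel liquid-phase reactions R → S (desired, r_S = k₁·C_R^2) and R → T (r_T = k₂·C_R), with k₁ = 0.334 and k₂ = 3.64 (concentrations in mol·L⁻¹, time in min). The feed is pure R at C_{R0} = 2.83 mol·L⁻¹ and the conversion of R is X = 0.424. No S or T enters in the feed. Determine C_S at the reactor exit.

0.156 mol·L⁻¹

Exit C_R = C_{R0}(1−X) = 2.83×0.576 = 1.630 mol·L⁻¹.
In a CSTR the entire volume is at exit conditions, so r_S = 0.334×1.630^2 = 0.8875 and r_T = 3.64×1.630 = 5.933.
Fraction of consumed R going to S: r_S/(r_S+r_T) = 0.1301.
C_S = 0.1301·C_{R0}·X = 0.1301×2.83×0.424 = 0.156 mol·L⁻¹.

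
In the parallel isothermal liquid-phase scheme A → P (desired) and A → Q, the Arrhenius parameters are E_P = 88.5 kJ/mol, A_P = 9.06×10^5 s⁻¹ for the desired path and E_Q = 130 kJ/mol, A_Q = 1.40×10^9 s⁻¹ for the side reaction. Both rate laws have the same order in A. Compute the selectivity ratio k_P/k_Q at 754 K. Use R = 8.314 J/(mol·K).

0.485

With equal orders, S_{P/Q} = k_P/k_Q = (A_P/A_Q)·exp[(E_Q−E_P)/(RT)].
(E_Q−E_P)/(RT) = (130−88.5)×10³/(8.314×754) = 41500/6269 = 6.620.
k_P/k_Q = (9.06×10^5/1.40×10^9)·exp(6.620) = 6.471×10^-4 × 750.0 = 0.485.
Since E_P < E_Q, lowering the temperature improves selectivity toward P.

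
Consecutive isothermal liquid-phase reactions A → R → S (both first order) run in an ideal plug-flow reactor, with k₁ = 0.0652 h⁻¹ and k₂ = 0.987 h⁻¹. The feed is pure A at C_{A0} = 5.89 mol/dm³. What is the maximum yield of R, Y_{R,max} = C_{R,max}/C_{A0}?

0.0545

Evaluating C_R at τ_opt = ln(k₂/k₁)/(k₂−k₁) gives C_{R,max}/C_{A0} = (k₁/k₂)^[k₂/(k₂−k₁)].
= (0.0652/0.987)^(0.987/(0.987−0.0652)) = (0.06606)^(1.071) = 0.05451.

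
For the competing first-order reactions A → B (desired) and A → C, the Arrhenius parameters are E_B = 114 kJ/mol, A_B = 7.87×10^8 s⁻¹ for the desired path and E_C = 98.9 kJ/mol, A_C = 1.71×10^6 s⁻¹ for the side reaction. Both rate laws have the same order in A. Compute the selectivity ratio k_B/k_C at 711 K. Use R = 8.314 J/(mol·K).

35.8

Since both paths have the same order in A, the concentration cancels and S_{B/C} = k_B/k_C = (A_B/A_C)·exp[(E_C−E_B)/(RT)].
(E_C−E_B)/(RT) = (98.9−114)×10³/(8.314×711) = -15100/5911 = -2.554.
k_B/k_C = (7.87×10^8/1.71×10^6)·exp(-2.554) = 460.2 × 0.07774 = 35.8.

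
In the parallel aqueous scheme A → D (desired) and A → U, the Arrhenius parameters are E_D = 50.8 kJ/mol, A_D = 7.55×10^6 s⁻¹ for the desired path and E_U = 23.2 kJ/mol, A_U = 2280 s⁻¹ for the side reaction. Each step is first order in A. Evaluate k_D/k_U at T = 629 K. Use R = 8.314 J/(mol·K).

Since both paths have the same order in A, the concentration cancels and S_{D/U} = k_D/k_U = (A_D/A_U)·exp[(E_U−E_D)/(RT)].
(E_U−E_D)/(RT) = (23.2−50.8)×10³/(8.314×629) = -27600/5230 = -5.278.
k_D/k_U = (7.55×10^6/2280)·exp(-5.278) = 3311 × 0.005104 = 16.9.

16.9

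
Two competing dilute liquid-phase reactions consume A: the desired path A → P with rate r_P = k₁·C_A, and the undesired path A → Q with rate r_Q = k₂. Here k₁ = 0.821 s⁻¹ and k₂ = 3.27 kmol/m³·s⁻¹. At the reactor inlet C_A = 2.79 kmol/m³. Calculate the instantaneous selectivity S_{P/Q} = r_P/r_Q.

S_{P/Q} = r_P/r_Q = (k₁·C_A)/(k₂) = (k₁/k₂)·C_A.
= (0.821×2.790) / (3.27) = 2.291/3.270 = 0.700.

0.700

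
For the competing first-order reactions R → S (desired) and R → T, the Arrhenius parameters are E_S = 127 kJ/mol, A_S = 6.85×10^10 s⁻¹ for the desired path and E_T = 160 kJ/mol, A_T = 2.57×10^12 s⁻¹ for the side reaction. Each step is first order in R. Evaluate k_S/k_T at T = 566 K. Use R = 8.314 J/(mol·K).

Since both paths have the same order in R, the concentration cancels and S_{S/T} = k_S/k_T = (A_S/A_T)·exp[(E_T−E_S)/(RT)].
(E_T−E_S)/(RT) = (160−127)×10³/(8.314×566) = 33000/4706 = 7.013.
k_S/k_T = (6.85×10^10/2.57×10^12)·exp(7.013) = 0.02665 × 1111 = 29.6.
Since E_S < E_T, lowering the temperature improves selectivity toward S.

29.6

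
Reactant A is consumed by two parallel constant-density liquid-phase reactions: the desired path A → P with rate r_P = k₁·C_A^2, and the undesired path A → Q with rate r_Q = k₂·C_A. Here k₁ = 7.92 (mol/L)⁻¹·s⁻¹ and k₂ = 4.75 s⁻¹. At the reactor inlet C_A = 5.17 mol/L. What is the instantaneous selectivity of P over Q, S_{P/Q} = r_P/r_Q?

8.62

S_{P/Q} = r_P/r_Q = (k₁·C_A^2)/(k₂·C_A) = (k₁/k₂)·C_A.
= (7.92×5.170^2) / (4.75×5.170) = 211.7/24.56 = 8.62.
Since the desired path is higher order in A, keeping C_A high (PFR or concentrated feed) favours P.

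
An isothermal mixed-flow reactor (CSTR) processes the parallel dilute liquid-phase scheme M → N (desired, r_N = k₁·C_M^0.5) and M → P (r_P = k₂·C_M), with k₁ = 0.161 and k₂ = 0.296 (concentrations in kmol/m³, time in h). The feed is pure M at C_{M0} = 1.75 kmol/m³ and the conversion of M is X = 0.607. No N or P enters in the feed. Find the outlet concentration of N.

0.421 kmol/m³

Exit C_M = C_{M0}(1−X) = 1.75×0.393 = 0.6878 kmol/m³.
In a CSTR the entire volume is at exit conditions, so r_N = 0.161×0.6878^0.5 = 0.1335 and r_P = 0.296×0.6878 = 0.2036.
Fraction of consumed M going to N: r_N/(r_N+r_P) = 0.3961.
C_N = 0.3961·C_{M0}·X = 0.3961×1.75×0.607 = 0.421 kmol/m³.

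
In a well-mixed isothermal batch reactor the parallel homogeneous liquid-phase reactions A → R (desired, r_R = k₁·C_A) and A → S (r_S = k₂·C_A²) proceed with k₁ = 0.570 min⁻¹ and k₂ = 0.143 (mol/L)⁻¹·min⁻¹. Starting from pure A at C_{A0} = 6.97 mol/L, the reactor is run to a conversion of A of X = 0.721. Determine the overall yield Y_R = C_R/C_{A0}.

C_A = C_{A0}(1−X) = 1.945 mol/L.
Along a PFR/batch, dC_R/dC_A = −r_R/(r_R+r_S) = −k₁/(k₁+k₂·C_A).
Integrating from C_{A0} to C_A: C_R = (0.570/0.143)·ln[(0.570+0.143·6.97)/(0.570+0.143·1.94)] = 3.986·ln(1.567/0.8481) = 2.446 mol/L.
Y_R = C_R/C_{A0} = 2.446/6.97 = 0.351.

0.351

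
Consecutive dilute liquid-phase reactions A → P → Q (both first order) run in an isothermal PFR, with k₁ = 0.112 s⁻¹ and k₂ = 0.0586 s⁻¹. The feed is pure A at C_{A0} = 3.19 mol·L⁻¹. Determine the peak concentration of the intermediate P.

1.57 mol·L⁻¹

Evaluating C_P at τ_opt = ln(k₂/k₁)/(k₂−k₁) gives C_{P,max}/C_{A0} = (k₁/k₂)^[k₂/(k₂−k₁)].
= (0.112/0.0586)^(0.0586/(0.0586−0.112)) = (1.911)^(-1.097) = 0.4912.
C_{P,max} = 0.4912×3.19 = 1.57 mol·L⁻¹.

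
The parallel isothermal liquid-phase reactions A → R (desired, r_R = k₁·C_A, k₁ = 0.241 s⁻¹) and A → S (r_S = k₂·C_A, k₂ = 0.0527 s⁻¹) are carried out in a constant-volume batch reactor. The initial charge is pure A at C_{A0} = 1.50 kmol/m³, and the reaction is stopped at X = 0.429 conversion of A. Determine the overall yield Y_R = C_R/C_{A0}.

C_A = C_{A0}(1−X) = 0.8565 kmol/m³.
Both paths are first order in A, so the instantaneous fraction to R is constant: dC_R/d(−C_A) = k₁/(k₁+k₂) = 0.8206.
C_R = 0.8206·(C_{A0}−C_A) = 0.8206×0.6435 = 0.528 kmol/m³.
Y_R = C_R/C_{A0} = 0.5280/1.50 = 0.352.

0.352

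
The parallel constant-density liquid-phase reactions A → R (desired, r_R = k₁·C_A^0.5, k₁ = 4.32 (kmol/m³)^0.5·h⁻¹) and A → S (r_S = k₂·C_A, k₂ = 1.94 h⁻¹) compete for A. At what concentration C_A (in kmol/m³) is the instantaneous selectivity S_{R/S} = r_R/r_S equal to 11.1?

S_{R/S} = (k₁/k₂)·C_A^-0.5 ⇒ C_A = (S·k₂/k₁)^(-2).
= (11.1×1.94/4.32)^(-2) = (4.985)^(-2) = 0.0402 kmol/m³.

0.0402 kmol/m³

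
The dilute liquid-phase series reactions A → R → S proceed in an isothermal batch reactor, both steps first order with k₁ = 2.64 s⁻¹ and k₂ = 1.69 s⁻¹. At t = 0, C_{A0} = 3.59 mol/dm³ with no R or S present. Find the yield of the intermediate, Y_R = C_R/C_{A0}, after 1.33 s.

0.211

The intermediate concentration in a first-order A→B→C sequence is C_R = k₁C_{A0}(e^(−k₁t) − e^(−k₂t))/(k₂−k₁).
e^(−k₁t) = e^(−2.64×1.33) = e^(−3.511) = 0.02986; e^(−k₂t) = e^(−2.248) = 0.1056.
C_R = 2.64×3.59/(1.69−2.64) × (0.02986−0.1056) = (-9.976)×(-0.07578) = 0.7560 mol/dm³.
Y_R = C_R/C_{A0} = 0.7560/3.59 = 0.211.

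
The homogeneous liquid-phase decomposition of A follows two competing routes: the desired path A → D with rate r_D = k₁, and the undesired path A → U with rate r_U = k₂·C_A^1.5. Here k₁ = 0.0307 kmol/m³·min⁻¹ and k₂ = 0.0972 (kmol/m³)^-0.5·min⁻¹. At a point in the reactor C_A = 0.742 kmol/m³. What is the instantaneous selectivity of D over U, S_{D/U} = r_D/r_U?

0.494

S_{D/U} = r_D/r_U = (k₁)/(k₂·C_A^1.5) = (k₁/k₂)·C_A^-1.5.
= (0.0307) / (0.0972×0.7420^1.5) = 0.03070/0.06213 = 0.494.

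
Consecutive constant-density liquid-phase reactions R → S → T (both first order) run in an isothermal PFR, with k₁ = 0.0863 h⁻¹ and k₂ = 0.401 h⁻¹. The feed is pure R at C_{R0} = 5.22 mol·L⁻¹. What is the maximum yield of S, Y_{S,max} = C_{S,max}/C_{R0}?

Evaluating C_S at τ_opt = ln(k₂/k₁)/(k₂−k₁) gives C_{S,max}/C_{R0} = (k₁/k₂)^[k₂/(k₂−k₁)].
= (0.0863/0.401)^(0.401/(0.401−0.0863)) = (0.2152)^(1.274) = 0.1412.

0.141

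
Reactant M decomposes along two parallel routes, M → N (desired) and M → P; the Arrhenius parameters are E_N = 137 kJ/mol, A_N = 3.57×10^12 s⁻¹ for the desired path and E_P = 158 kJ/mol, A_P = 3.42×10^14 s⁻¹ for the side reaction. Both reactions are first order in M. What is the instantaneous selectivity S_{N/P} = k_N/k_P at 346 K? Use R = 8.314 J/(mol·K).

15.5

Since both paths have the same order in M, the concentration cancels and S_{N/P} = k_N/k_P = (A_N/A_P)·exp[(E_P−E_N)/(RT)].
(E_P−E_N)/(RT) = (158−137)×10³/(8.314×346) = 21000/2877 = 7.300.
k_N/k_P = (3.57×10^12/3.42×10^14)·exp(7.300) = 0.01044 × 1481 = 15.5.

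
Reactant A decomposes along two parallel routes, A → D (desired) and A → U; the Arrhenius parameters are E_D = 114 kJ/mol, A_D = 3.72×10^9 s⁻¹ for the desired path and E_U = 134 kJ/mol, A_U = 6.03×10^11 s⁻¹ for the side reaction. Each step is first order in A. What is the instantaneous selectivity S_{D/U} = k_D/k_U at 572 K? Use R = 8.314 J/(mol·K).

0.414

Since both paths have the same order in A, the concentration cancels and S_{D/U} = k_D/k_U = (A_D/A_U)·exp[(E_U−E_D)/(RT)].
(E_U−E_D)/(RT) = (134−114)×10³/(8.314×572) = 20000/4756 = 4.206.
k_D/k_U = (3.72×10^9/6.03×10^11)·exp(4.206) = 0.006169 × 67.06 = 0.414.
Since E_D < E_U, lowering the temperature improves selectivity toward D.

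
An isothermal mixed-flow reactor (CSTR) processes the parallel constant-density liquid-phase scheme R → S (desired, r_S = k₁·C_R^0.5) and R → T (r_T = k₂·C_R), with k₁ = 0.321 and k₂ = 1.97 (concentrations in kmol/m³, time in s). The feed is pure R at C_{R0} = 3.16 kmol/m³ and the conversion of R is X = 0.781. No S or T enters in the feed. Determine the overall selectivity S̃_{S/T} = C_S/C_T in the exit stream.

Exit C_R = C_{R0}(1−X) = 3.16×0.219 = 0.6920 kmol/m³.
A CSTR operates uniformly at the exit composition, giving r_S = 0.2670 and r_T = 1.363 (each k·C_R^n at C_R = 0.6920).
Overall selectivity = C_S/C_T = r_Sτ/(r_Tτ) = r_S/r_T = 0.196.

0.196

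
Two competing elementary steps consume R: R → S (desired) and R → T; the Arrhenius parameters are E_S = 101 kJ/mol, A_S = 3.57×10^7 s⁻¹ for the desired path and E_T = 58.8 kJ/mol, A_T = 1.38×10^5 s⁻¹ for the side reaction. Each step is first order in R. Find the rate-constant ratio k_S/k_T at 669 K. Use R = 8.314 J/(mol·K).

With equal orders, S_{S/T} = k_S/k_T = (A_S/A_T)·exp[(E_T−E_S)/(RT)].
(E_T−E_S)/(RT) = (58.8−101)×10³/(8.314×669) = -42200/5562 = -7.587.
k_S/k_T = (3.57×10^7/1.38×10^5)·exp(-7.587) = 258.7 × 5.069×10^-4 = 0.131.

0.131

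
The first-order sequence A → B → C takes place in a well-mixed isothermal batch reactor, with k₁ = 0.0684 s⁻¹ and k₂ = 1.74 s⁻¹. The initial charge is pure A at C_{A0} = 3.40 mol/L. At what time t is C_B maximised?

The intermediate peaks when r₁ = r₂, i.e. k₁e^(−k₁t) = k₂e^(−k₂t), giving t_opt = ln(k₂/k₁)/(k₂−k₁).
= ln(1.74/0.0684)/(1.74−0.0684) = ln(25.44)/1.672 = 3.236/1.672 = 1.94 s.

1.94 s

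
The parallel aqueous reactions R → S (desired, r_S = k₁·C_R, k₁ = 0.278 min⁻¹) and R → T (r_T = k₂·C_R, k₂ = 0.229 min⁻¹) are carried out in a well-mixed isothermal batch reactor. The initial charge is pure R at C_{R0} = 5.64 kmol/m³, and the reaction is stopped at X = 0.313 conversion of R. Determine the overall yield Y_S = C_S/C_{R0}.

C_R = C_{R0}(1−X) = 3.875 kmol/m³.
Both paths are first order in R, so the instantaneous fraction to S is constant: dC_S/d(−C_R) = k₁/(k₁+k₂) = 0.5483.
C_S = 0.5483·(C_{R0}−C_R) = 0.5483×1.765 = 0.968 kmol/m³.
Y_S = C_S/C_{R0} = 0.9680/5.64 = 0.172.

0.172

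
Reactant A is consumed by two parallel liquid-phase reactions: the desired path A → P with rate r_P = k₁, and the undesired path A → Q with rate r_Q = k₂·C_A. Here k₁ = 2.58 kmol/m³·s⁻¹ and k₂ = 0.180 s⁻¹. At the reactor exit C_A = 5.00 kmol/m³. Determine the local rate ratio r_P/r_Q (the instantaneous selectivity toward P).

S_{P/Q} = r_P/r_Q = (k₁)/(k₂·C_A) = (k₁/k₂)·C_A⁻¹.
= (2.58) / (0.180×5.000) = 2.580/0.9000 = 2.87.

2.87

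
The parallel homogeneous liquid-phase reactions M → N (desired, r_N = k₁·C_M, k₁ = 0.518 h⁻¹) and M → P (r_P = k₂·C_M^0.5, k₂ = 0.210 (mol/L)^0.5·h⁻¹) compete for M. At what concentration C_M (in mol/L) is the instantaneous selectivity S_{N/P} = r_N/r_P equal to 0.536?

0.0472 mol/L

S_{N/P} = (k₁/k₂)·C_M^0.5 ⇒ C_M = (S·k₂/k₁)^(2).
= (0.536×0.210/0.518)^(2) = (0.2173)^(2) = 0.0472 mol/L.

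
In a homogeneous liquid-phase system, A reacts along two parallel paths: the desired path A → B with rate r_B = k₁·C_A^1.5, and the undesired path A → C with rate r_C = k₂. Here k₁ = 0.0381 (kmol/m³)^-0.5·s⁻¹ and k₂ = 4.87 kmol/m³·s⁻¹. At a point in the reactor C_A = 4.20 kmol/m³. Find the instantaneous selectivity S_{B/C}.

S_{B/C} = r_B/r_C = (k₁·C_A^1.5)/(k₂) = (k₁/k₂)·C_A^1.5.
= (0.0381×4.200^1.5) / (4.87) = 0.3279/4.870 = 0.0673.

0.0673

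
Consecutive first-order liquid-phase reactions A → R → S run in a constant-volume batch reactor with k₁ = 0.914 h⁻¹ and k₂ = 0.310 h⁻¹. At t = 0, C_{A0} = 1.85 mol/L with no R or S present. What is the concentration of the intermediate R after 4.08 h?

For first-order series with pure A initially, C_R(t) = k₁C_{A0}/(k₂−k₁)·(e^(−k₁t) − e^(−k₂t)).
e^(−k₁t) = e^(−0.914×4.08) = e^(−3.729) = 0.02401; e^(−k₂t) = e^(−1.265) = 0.2823.
C_R = 0.914×1.85/(0.310−0.914) × (0.02401−0.2823) = (-2.800)×(-0.2583) = 0.7231 mol/L.

0.723 mol/L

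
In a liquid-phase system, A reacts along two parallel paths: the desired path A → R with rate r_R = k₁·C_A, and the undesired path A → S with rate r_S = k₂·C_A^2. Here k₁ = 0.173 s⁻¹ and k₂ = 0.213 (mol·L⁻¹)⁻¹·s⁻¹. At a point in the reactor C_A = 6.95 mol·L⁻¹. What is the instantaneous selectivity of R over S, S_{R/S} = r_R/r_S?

S_{R/S} = r_R/r_S = (k₁·C_A)/(k₂·C_A^2) = (k₁/k₂)·C_A⁻¹.
= (0.173×6.950) / (0.213×6.950^2) = 1.202/10.29 = 0.117.

0.117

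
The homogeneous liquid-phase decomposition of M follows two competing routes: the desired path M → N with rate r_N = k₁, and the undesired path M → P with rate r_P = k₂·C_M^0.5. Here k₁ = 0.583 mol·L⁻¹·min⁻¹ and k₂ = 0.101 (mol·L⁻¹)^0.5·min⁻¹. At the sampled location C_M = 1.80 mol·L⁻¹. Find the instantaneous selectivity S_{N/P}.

4.30

S_{N/P} = r_N/r_P = (k₁)/(k₂·C_M^0.5) = (k₁/k₂)·C_M^-0.5.
= (0.583) / (0.101×1.800^0.5) = 0.5830/0.1355 = 4.30.
The undesired path is higher order in M, so low C_M (CSTR or dilute feed) favours N.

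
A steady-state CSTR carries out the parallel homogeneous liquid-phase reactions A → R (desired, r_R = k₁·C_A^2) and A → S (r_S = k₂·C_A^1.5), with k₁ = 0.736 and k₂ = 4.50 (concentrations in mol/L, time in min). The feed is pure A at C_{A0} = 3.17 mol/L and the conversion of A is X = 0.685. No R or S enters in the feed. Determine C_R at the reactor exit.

Exit C_A = C_{A0}(1−X) = 3.17×0.315 = 0.9985 mol/L.
In a CSTR the entire volume is at exit conditions, so r_R = 0.736×0.9985^2 = 0.7339 and r_S = 4.50×0.9985^1.5 = 4.490.
Fraction of consumed A going to R: r_R/(r_R+r_S) = 0.1405.
C_R = 0.1405·C_{A0}·X = 0.1405×3.17×0.685 = 0.305 mol/L.

0.305 mol/L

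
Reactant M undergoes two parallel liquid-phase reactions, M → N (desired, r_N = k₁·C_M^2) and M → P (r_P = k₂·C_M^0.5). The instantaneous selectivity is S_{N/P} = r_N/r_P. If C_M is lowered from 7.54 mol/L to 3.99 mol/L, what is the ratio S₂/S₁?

S_{N/P} = (k₁/k₂)·C_M^1.5, so S₂/S₁ = (C_{M,2}/C_{M,1})^1.5.
= (3.99/7.54)^1.5 = (0.5292)^1.5 = 0.385.
Selectivity toward N falls as C_M falls — high-concentration operation is favoured.

0.385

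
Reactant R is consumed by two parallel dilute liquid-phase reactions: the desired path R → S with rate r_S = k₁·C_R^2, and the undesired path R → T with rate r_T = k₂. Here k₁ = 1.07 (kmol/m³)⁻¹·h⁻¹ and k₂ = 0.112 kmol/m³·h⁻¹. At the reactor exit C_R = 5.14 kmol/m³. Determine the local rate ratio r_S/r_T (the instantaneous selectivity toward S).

S_{S/T} = r_S/r_T = (k₁·C_R^2)/(k₂) = (k₁/k₂)·C_R^2.
= (1.07×5.140^2) / (0.112) = 28.27/0.1120 = 252.
Since the desired path is higher order in R, keeping C_R high (PFR or concentrated feed) favours S.

252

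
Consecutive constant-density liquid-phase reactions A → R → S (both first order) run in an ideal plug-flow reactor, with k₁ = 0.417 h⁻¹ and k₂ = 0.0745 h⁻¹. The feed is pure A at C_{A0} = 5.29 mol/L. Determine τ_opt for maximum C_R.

For first-order series the maximum of C_R occurs at τ_opt = ln(k₂/k₁)/(k₂−k₁).
= ln(0.0745/0.417)/(0.0745−0.417) = ln(0.1787)/-0.3425 = -1.722/-0.3425 = 5.03 h.

5.03 h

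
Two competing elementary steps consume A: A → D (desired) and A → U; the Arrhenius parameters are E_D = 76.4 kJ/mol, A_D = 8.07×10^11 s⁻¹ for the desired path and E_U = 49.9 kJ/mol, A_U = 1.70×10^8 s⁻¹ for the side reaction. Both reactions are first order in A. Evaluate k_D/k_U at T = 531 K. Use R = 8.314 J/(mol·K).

Since both paths have the same order in A, the concentration cancels and S_{D/U} = k_D/k_U = (A_D/A_U)·exp[(E_U−E_D)/(RT)].
(E_U−E_D)/(RT) = (49.9−76.4)×10³/(8.314×531) = -26500/4415 = -6.003.
k_D/k_U = (8.07×10^11/1.70×10^8)·exp(-6.003) = 4747 × 0.002472 = 11.7.
Since E_D > E_U, raising the temperature improves selectivity toward D.

11.7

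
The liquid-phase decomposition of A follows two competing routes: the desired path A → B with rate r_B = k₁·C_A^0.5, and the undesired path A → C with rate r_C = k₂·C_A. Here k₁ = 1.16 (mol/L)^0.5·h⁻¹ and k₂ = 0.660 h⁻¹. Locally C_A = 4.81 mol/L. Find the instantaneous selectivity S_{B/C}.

S_{B/C} = r_B/r_C = (k₁·C_A^0.5)/(k₂·C_A) = (k₁/k₂)·C_A^-0.5.
= (1.16×4.810^0.5) / (0.660×4.810) = 2.544/3.175 = 0.801.
The undesired path is higher order in A, so low C_A (CSTR or dilute feed) favours B.

0.801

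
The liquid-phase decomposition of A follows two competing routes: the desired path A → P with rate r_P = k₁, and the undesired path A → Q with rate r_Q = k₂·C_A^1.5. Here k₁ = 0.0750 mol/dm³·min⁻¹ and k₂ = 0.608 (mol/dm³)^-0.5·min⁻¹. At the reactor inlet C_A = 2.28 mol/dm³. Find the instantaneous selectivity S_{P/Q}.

S_{P/Q} = r_P/r_Q = (k₁)/(k₂·C_A^1.5) = (k₁/k₂)·C_A^-1.5.
= (0.0750) / (0.608×2.280^1.5) = 0.07500/2.093 = 0.0358.
The undesired path is higher order in A, so low C_A (CSTR or dilute feed) favours P.

0.0358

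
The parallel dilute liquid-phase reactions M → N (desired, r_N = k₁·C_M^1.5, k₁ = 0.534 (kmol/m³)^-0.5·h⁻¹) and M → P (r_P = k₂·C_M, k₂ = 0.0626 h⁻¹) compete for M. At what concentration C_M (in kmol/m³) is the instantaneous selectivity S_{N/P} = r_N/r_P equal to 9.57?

1.26 kmol/m³

S_{N/P} = (k₁/k₂)·C_M^0.5 ⇒ C_M = (S·k₂/k₁)^(2).
= (9.57×0.0626/0.534)^(2) = (1.122)^(2) = 1.26 kmol/m³.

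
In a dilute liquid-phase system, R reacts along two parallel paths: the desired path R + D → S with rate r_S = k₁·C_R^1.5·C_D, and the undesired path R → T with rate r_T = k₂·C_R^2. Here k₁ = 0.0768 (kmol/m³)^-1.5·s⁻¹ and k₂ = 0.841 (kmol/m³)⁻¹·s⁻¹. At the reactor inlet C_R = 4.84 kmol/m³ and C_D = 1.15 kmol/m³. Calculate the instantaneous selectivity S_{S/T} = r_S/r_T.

S_{S/T} = r_S/r_T = (k₁·C_R^1.5·C_D)/(k₂·C_R^2) = (k₁/k₂)·C_R^-0.5·C_D.
= (0.0768×4.840^1.5×1.150) / (0.841×4.840^2) = 0.9404/19.70 = 0.0477.
The undesired path is higher order in R, so low C_R (CSTR or dilute feed) favours S.

0.0477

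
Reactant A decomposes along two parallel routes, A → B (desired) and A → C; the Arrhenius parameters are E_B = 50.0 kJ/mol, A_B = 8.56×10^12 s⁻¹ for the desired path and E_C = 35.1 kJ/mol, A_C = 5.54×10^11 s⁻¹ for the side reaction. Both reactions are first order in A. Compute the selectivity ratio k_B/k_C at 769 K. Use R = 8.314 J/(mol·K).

With equal orders, S_{B/C} = k_B/k_C = (A_B/A_C)·exp[(E_C−E_B)/(RT)].
(E_C−E_B)/(RT) = (35.1−50.0)×10³/(8.314×769) = -14900/6393 = -2.331.
k_B/k_C = (8.56×10^12/5.54×10^11)·exp(-2.331) = 15.45 × 0.09725 = 1.50.
Since E_B > E_C, raising the temperature improves selectivity toward B.

1.50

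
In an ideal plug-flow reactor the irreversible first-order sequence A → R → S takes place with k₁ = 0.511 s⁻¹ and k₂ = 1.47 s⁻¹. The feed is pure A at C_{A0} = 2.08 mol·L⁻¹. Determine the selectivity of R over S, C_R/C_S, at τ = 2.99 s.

Solving the coupled first-order balances gives C_R(τ) = [k₁/(k₂−k₁)]·C_{A0}·(e^(−k₁τ) − e^(−k₂τ)).
e^(−k₁τ) = e^(−0.511×2.99) = e^(−1.528) = 0.2170; e^(−k₂τ) = e^(−4.395) = 0.01234.
C_R = 0.511×2.08/(1.47−0.511) × (0.2170−0.01234) = 1.108×0.2047 = 0.2268 mol·L⁻¹.
C_A = C_{A0}e^(−k₁τ) = 0.4513 mol·L⁻¹, so C_S = C_{A0}−C_A−C_R = 1.402 mol·L⁻¹; C_R/C_S = 0.162.

0.162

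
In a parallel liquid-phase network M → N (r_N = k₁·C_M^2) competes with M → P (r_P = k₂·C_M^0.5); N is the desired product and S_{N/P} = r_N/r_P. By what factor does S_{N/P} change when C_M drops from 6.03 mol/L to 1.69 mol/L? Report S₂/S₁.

0.148

S_{N/P} = (k₁/k₂)·C_M^1.5, so S₂/S₁ = (C_{M,2}/C_{M,1})^1.5.
= (1.69/6.03)^1.5 = (0.2803)^1.5 = 0.148.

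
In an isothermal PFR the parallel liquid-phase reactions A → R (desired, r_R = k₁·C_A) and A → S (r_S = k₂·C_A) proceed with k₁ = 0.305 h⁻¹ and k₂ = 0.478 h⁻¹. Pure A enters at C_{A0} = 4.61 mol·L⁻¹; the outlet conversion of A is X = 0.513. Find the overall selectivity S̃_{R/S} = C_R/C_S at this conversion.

0.638

C_A = C_{A0}(1−X) = 2.245 mol·L⁻¹.
Both paths are first order in A, so the instantaneous fraction to R is constant: dC_R/d(−C_A) = k₁/(k₁+k₂) = 0.3895.
C_R = 0.3895·(C_{A0}−C_A) = 0.3895×2.365 = 0.921 mol·L⁻¹.
C_S = (C_{A0}−C_A)−C_R = 1.444 mol·L⁻¹; S̃_{R/S} = 0.9212/1.444 = 0.638.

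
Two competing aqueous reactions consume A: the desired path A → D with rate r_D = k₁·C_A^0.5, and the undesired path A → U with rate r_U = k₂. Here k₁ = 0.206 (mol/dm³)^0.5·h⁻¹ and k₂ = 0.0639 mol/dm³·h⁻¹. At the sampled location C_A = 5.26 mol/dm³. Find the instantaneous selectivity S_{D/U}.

S_{D/U} = r_D/r_U = (k₁·C_A^0.5)/(k₂) = (k₁/k₂)·C_A^0.5.
= (0.206×5.260^0.5) / (0.0639) = 0.4725/0.06390 = 7.39.
Since the desired path is higher order in A, keeping C_A high (PFR or concentrated feed) favours D.

7.39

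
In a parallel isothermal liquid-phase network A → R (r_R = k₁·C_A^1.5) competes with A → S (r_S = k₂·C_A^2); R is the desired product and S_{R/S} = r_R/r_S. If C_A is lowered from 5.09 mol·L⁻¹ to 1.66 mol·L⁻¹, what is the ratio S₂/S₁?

1.75

S_{R/S} = (k₁/k₂)·C_A^-0.5, so S₂/S₁ = (C_{A,2}/C_{A,1})^-0.5.
= (1.66/5.09)^(-0.5) = (0.3261)^(-0.5) = 1.75.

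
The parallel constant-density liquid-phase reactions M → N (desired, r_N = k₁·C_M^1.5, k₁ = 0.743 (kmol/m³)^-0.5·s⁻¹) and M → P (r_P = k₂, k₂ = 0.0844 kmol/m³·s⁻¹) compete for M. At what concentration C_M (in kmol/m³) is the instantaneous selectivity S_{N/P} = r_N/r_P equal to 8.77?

0.997 kmol/m³

S_{N/P} = (k₁/k₂)·C_M^1.5 ⇒ C_M = (S·k₂/k₁)^(1/1.5).
= (8.77×0.0844/0.743)^(0.6667) = (0.9962)^(0.6667) = 0.997 kmol/m³.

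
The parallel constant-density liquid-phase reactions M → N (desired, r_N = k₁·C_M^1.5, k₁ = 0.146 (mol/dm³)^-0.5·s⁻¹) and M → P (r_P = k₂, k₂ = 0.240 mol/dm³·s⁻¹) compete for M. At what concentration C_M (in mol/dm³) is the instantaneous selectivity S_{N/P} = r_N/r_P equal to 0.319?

0.650 mol/dm³

S_{N/P} = (k₁/k₂)·C_M^1.5 ⇒ C_M = (S·k₂/k₁)^(1/1.5).
= (0.319×0.240/0.146)^(0.6667) = (0.5244)^(0.6667) = 0.650 mol/dm³.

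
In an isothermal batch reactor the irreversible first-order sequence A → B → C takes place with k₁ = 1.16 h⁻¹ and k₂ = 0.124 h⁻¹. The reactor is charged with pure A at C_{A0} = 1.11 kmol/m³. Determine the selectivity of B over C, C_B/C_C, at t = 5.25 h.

For first-order series with pure A initially, C_B(t) = k₁C_{A0}/(k₂−k₁)·(e^(−k₁t) − e^(−k₂t)).
e^(−k₁t) = e^(−1.16×5.25) = e^(−6.090) = 0.002265; e^(−k₂t) = e^(−0.6510) = 0.5215.
C_B = 1.16×1.11/(0.124−1.16) × (0.002265−0.5215) = (-1.243)×(-0.5193) = 0.6454 kmol/m³.
C_A = C_{A0}e^(−k₁t) = 0.002515 kmol/m³, so C_C = C_{A0}−C_A−C_B = 0.4621 kmol/m³; C_B/C_C = 1.40.

1.40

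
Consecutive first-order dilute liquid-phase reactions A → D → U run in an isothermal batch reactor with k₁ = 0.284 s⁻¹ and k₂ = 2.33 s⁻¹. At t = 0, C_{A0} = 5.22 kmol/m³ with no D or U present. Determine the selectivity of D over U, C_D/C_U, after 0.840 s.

0.733

Solving the coupled first-order balances gives C_D(t) = [k₁/(k₂−k₁)]·C_{A0}·(e^(−k₁t) − e^(−k₂t)).
e^(−k₁t) = e^(−0.284×0.840) = e^(−0.2386) = 0.7878; e^(−k₂t) = e^(−1.957) = 0.1413.
C_D = 0.284×5.22/(2.33−0.284) × (0.7878−0.1413) = 0.7246×0.6465 = 0.4684 kmol/m³.
C_A = C_{A0}e^(−k₁t) = 4.112 kmol/m³, so C_U = C_{A0}−C_A−C_D = 0.6394 kmol/m³; C_D/C_U = 0.733.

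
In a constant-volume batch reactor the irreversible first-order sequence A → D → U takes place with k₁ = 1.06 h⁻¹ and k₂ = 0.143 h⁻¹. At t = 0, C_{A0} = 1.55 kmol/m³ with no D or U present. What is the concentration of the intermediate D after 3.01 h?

For first-order series with pure A initially, C_D(t) = k₁C_{A0}/(k₂−k₁)·(e^(−k₁t) − e^(−k₂t)).
e^(−k₁t) = e^(−1.06×3.01) = e^(−3.191) = 0.04115; e^(−k₂t) = e^(−0.4304) = 0.6502.
C_D = 1.06×1.55/(0.143−1.06) × (0.04115−0.6502) = (-1.792)×(-0.6091) = 1.091 kmol/m³.

1.09 kmol/m³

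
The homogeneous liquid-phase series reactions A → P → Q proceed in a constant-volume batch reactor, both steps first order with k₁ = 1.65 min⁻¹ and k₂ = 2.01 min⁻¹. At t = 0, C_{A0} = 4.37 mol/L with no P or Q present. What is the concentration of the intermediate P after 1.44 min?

The intermediate concentration in a first-order A→B→C sequence is C_P = k₁C_{A0}(e^(−k₁t) − e^(−k₂t))/(k₂−k₁).
e^(−k₁t) = e^(−1.65×1.44) = e^(−2.376) = 0.09292; e^(−k₂t) = e^(−2.894) = 0.05533.
C_P = 1.65×4.37/(2.01−1.65) × (0.09292−0.05533) = 20.03×0.03759 = 0.7529 mol/L.

0.753 mol/L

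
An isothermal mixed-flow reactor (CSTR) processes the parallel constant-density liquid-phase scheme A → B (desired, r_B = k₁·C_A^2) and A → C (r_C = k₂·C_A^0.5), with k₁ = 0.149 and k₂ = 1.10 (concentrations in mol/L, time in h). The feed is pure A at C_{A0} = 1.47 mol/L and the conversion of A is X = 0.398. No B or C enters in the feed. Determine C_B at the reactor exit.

Exit C_A = C_{A0}(1−X) = 1.47×0.602 = 0.8849 mol/L.
A CSTR operates uniformly at the exit composition, giving r_B = 0.1167 and r_C = 1.035 (each k·C_A^n at C_A = 0.8849).
Fraction of consumed A going to B: r_B/(r_B+r_C) = 0.1013.
C_B = 0.1013·C_{A0}·X = 0.1013×1.47×0.398 = 0.0593 mol/L.

0.0593 mol/L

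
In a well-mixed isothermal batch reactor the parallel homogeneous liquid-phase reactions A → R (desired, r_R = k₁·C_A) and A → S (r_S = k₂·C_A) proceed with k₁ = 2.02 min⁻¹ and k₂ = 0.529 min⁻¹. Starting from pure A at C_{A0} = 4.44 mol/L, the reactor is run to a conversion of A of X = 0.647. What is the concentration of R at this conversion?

2.28 mol/L

C_A = C_{A0}(1−X) = 1.567 mol/L.
Both paths are first order in A, so the instantaneous fraction to R is constant: dC_R/d(−C_A) = k₁/(k₁+k₂) = 0.7925.
C_R = 0.7925·(C_{A0}−C_A) = 0.7925×2.873 = 2.28 mol/L.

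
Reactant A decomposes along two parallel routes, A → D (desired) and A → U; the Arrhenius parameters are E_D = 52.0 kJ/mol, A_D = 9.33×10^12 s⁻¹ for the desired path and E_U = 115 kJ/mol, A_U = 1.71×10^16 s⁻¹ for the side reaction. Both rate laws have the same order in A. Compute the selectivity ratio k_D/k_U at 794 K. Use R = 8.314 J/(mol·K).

7.61

k_D/k_U = (A_D/A_U)·exp[−(E_D−E_U)/(RT)] = (A_D/A_U)·exp[(E_U−E_D)/(RT)].
(E_U−E_D)/(RT) = (115−52.0)×10³/(8.314×794) = 63000/6601 = 9.544.
k_D/k_U = (9.33×10^12/1.71×10^16)·exp(9.544) = 5.456×10^-4 × 13954 = 7.61.
Since E_D < E_U, lowering the temperature improves selectivity toward D.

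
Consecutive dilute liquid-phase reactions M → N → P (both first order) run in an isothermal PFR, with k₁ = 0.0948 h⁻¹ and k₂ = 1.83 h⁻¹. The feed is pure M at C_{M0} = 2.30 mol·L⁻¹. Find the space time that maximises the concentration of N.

Setting dC_N/dτ = 0 gives τ_opt = ln(k₂/k₁)/(k₂−k₁).
= ln(1.83/0.0948)/(1.83−0.0948) = ln(19.30)/1.735 = 2.960/1.735 = 1.71 h.

1.71 h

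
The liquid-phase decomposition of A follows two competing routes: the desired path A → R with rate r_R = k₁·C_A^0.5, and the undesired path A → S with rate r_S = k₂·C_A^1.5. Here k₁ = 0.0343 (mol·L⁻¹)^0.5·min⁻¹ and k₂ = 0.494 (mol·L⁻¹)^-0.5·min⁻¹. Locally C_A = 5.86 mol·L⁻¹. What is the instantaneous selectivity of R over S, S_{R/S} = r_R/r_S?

S_{R/S} = r_R/r_S = (k₁·C_A^0.5)/(k₂·C_A^1.5) = (k₁/k₂)·C_A⁻¹.
= (0.0343×5.860^0.5) / (0.494×5.860^1.5) = 0.08303/7.008 = 0.0118.
The undesired path is higher order in A, so low C_A (CSTR or dilute feed) favours R.

0.0118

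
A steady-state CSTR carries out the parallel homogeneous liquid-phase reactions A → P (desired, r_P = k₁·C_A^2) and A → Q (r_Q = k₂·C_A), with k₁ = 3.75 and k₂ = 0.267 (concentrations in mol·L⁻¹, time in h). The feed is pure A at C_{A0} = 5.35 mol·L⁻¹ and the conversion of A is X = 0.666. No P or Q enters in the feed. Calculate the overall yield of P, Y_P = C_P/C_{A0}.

Exit C_A = C_{A0}(1−X) = 5.35×0.334 = 1.787 mol·L⁻¹.
In a CSTR the entire volume is at exit conditions, so r_P = 3.75×1.787^2 = 11.97 and r_Q = 0.267×1.787 = 0.4771.
Fraction of consumed A going to P: r_P/(r_P+r_Q) = 0.9617.
C_P = 0.9617·C_{A0}·X = 0.9617×5.35×0.666 = 3.43 mol·L⁻¹; Y_P = C_P/C_{A0} = 0.640.

0.640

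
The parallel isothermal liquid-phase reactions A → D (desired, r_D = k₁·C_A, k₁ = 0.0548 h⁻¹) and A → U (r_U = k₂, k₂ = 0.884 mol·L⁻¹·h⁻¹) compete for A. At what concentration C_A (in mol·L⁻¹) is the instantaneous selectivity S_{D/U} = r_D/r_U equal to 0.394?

6.36 mol·L⁻¹

S_{D/U} = (k₁/k₂)·C_A ⇒ C_A = S·k₂/k₁.
= 0.394×0.884/0.0548 = 6.36 mol·L⁻¹.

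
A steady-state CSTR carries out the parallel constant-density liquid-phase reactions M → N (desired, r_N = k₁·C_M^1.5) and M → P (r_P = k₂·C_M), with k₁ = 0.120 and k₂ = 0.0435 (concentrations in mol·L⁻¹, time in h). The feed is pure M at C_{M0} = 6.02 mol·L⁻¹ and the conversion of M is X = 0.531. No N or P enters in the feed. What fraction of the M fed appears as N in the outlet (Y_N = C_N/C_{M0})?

0.437

Exit C_M = C_{M0}(1−X) = 6.02×0.469 = 2.823 mol·L⁻¹.
Rates in a CSTR are evaluated at the outlet concentration: r_N = 0.120×2.823^1.5 = 0.5693, r_P = 0.0435×2.823 = 0.1228.
Fraction of consumed M going to N: r_N/(r_N+r_P) = 0.8225.
C_N = 0.8225·C_{M0}·X = 0.8225×6.02×0.531 = 2.63 mol·L⁻¹; Y_N = C_N/C_{M0} = 0.437.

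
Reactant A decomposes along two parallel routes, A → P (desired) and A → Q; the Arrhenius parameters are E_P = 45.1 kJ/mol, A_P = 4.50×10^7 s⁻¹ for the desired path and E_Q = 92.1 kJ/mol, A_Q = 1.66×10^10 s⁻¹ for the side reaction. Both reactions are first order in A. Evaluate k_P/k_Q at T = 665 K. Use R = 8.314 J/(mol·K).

k_P/k_Q = (A_P/A_Q)·exp[−(E_P−E_Q)/(RT)] = (A_P/A_Q)·exp[(E_Q−E_P)/(RT)].
(E_Q−E_P)/(RT) = (92.1−45.1)×10³/(8.314×665) = 47000/5529 = 8.501.
k_P/k_Q = (4.50×10^7/1.66×10^10)·exp(8.501) = 0.002711 × 4919 = 13.3.

13.3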